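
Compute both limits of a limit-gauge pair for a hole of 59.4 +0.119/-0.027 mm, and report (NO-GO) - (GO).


GO = nominal - lower_tol (smallest hole = maximum material condition)
GO = 59.4 - 0.027 = 59.373
NO-GO = nominal + upper_tol (largest hole = least material condition)
NO-GO = 59.4 + 0.119 = 59.519
spread = NO-GO - GO = 59.519 - 59.373 = 0.1460

0.1460


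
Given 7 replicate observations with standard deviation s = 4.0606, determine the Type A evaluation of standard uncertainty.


u_A = s / sqrt(n)
u_A = 4.0606 / sqrt(7)
u_A = 4.0606 / 2.6457513
u_A = 1.5348

1.5348


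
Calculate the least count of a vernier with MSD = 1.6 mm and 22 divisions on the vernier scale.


LC = MSD / n_div
= 1.6 / 22
= 0.0727

0.0727


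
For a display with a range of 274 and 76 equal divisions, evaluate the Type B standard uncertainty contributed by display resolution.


resolution = range / divisions
resolution = 274 / 76 = 3.6052632
u_res = resolution / (2*sqrt(3))
u_res = 3.6052632 / 3.4641016
u_res = 1.0407

1.0407


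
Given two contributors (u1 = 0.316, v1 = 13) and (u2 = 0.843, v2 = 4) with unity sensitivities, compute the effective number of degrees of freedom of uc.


uc = sqrt(u1^2 + u2^2) = sqrt(0.316^2 + 0.843^2) = 0.90028051
v_eff = uc^4 / (u1^4/v1 + u2^4/v2)
= 0.90028051^4 / (0.316^4/13 + 0.843^4/4)
= 0.65691835 / 0.12702252
v_eff = 5.1717

5.1717


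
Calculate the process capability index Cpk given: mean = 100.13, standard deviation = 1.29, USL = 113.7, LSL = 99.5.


Cpu = (USL - mean) / (3*sigma) = (113.7 - 100.13) / (3*1.29) = 3.5065
Cpl = (mean - LSL) / (3*sigma) = (100.13 - 99.5) / (3*1.29) = 0.1628
Cpk = min(Cpu, Cpl) = 0.1628

0.1628


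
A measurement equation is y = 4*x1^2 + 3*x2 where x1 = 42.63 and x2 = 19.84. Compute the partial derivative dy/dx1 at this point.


y = 4*x1^2 + 3*x2
dy/dx1 = 2*4*x1
Evaluate at x1 = 42.63: c1 = 8 * 42.63
c1 = 341.0400

341.0400


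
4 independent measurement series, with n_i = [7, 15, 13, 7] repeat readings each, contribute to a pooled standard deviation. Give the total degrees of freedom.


nu = sum_i (n_i - 1)
nu = ((7 - 1) + (15 - 1) + (13 - 1) + (7 - 1))
nu = 6 + 14 + 12 + 6
nu = 38

38


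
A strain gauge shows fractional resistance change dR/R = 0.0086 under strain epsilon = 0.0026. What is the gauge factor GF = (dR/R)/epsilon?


GF = (dR/R) / epsilon
= 0.0086 / 0.0026
= 3.3077

3.3077


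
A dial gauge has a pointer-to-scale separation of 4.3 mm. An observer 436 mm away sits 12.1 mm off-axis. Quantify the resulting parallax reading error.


error = h * offset / d
= 4.3 * 12.1 / 436
= 0.1193

0.1193


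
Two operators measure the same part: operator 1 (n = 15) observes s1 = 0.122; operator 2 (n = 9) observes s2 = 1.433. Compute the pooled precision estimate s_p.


s_p = sqrt(((n1-1)*s1^2 + (n2-1)*s2^2) / (n1+n2-2))
numerator = (15-1)*0.122^2 + (9-1)*1.433^2 = 0.208376 + 16.427912 = 16.636288
denominator = 15 + 9 - 2 = 22
s_p^2 = 16.636288 / 22 = 0.75619491
s_p = sqrt(0.75619491) = 0.8696

0.8696


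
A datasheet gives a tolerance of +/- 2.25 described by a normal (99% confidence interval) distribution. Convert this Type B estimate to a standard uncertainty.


u_B = half_width / 2.576
u_B = 2.25 / 2.576
u_B = 0.8734

0.8734


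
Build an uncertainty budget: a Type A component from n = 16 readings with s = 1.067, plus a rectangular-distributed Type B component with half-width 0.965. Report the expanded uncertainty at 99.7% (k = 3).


u_A = s / sqrt(n) = 1.067 / sqrt(16) = 0.26675
u_B = half_width / sqrt(3) = 0.965 / sqrt(3) = 0.55714301
uc = sqrt(u_A^2 + u_B^2) = sqrt(0.26675^2 + 0.55714301^2) = 0.61770859
U = k * uc = 3 * 0.61770859
U = 1.8531

1.8531


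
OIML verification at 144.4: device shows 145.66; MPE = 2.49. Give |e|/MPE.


e = indication - reference = 145.66 - 144.4 = 1.2600
|e| = 1.2600
ratio = |e| / MPE = 1.2600 / 2.49
ratio = 0.5060

0.5060


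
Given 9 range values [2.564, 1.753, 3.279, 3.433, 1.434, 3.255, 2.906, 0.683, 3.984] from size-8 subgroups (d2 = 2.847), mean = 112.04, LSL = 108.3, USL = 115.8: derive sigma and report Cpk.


R_bar = (2.564 + 1.753 + 3.279 + 3.433 + 1.434 + 3.255 + 2.906 + 0.683 + 3.984) / 9 = 2.5878889
sigma = R_bar / d2 = 2.5878889 / 2.847 = 0.90898802
Cp = (USL - LSL)/(6*sigma) = (115.8 - 108.3)/(6*0.90898802) = 1.3752
Cpu = (115.8 - 112.04)/(3*0.90898802) = 1.3788
Cpl = (112.04 - 108.3)/(3*0.90898802) = 1.3715
Cpk = min(Cpu, Cpl) = 1.3715

1.3715


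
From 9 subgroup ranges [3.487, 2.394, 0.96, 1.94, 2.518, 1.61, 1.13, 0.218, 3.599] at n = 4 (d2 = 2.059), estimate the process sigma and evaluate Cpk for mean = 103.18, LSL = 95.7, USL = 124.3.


R_bar = (3.487 + 2.394 + 0.96 + 1.94 + 2.518 + 1.61 + 1.13 + 0.218 + 3.599) / 9 = 1.984
sigma = R_bar / d2 = 1.984 / 2.059 = 0.96357455
Cp = (USL - LSL)/(6*sigma) = (124.3 - 95.7)/(6*0.96357455) = 4.9469
Cpu = (124.3 - 103.18)/(3*0.96357455) = 7.3061
Cpl = (103.18 - 95.7)/(3*0.96357455) = 2.5876
Cpk = min(Cpu, Cpl) = 2.5876

2.5876


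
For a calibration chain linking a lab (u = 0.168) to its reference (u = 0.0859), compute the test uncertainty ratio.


TUR = u_lab / u_ref
= 0.168 / 0.0859
= 1.9558

1.9558


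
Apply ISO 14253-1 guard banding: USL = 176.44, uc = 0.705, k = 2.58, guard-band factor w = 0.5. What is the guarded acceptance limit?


U = k * uc = 2.58 * 0.705 = 1.8189
guard band g = w * U = 0.5 * 1.8189 = 0.90945
AL = USL - g = 176.44 - 0.90945
AL = 175.5306

175.5306


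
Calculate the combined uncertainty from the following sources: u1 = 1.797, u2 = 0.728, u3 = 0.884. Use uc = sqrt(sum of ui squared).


uc = sqrt(1.797^2 + 0.728^2 + 0.884^2)
uc = sqrt(4.540649)
uc = 2.1309

2.1309


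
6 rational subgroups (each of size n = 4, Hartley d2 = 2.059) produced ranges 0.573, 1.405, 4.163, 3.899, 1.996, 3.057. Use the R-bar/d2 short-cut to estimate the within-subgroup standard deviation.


R_bar = (0.573 + 1.405 + 4.163 + 3.899 + 1.996 + 3.057) / 6
R_bar = 15.093 / 6 = 2.5155
sigma_hat = R_bar / d2 = 2.5155 / 2.059 = 1.2217

1.2217


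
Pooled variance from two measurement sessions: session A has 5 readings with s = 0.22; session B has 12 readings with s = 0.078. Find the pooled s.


s_p = sqrt(((n1-1)*s1^2 + (n2-1)*s2^2) / (n1+n2-2))
numerator = (5-1)*0.22^2 + (12-1)*0.078^2 = 0.1936 + 0.066924 = 0.260524
denominator = 5 + 12 - 2 = 15
s_p^2 = 0.260524 / 15 = 0.017368267
s_p = sqrt(0.017368267) = 0.1318

0.1318


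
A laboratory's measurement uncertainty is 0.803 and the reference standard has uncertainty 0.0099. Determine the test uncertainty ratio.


TUR = u_lab / u_ref
= 0.803 / 0.0099
= 81.1111

81.1111


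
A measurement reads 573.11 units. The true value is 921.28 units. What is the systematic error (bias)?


Systematic error = measured - true
= 573.11 - 921.28
= -348.1700

-348.1700


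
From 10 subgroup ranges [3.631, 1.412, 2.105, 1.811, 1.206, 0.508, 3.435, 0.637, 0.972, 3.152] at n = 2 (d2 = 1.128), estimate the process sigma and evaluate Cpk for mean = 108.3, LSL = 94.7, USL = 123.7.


R_bar = (3.631 + 1.412 + 2.105 + 1.811 + 1.206 + 0.508 + 3.435 + 0.637 + 0.972 + 3.152) / 10 = 1.8869
sigma = R_bar / d2 = 1.8869 / 1.128 = 1.6727837
Cp = (USL - LSL)/(6*sigma) = (123.7 - 94.7)/(6*1.6727837) = 2.8894
Cpu = (123.7 - 108.3)/(3*1.6727837) = 3.0687
Cpl = (108.3 - 94.7)/(3*1.6727837) = 2.7101
Cpk = min(Cpu, Cpl) = 2.7101

2.7101


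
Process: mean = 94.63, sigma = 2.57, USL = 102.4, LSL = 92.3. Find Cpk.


Cpu = (USL - mean) / (3*sigma) = (102.4 - 94.63) / (3*2.57) = 1.0078
Cpl = (mean - LSL) / (3*sigma) = (94.63 - 92.3) / (3*2.57) = 0.3022
Cpk = min(Cpu, Cpl) = 0.3022

0.3022


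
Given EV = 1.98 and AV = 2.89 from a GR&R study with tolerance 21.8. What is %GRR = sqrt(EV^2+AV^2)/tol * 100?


GRR = sqrt(EV^2 + AV^2) = sqrt(1.98^2 + 2.89^2) = 3.5032128
%GRR = GRR / tol * 100 = 3.5032128 / 21.8 * 100
%GRR = 16.0698

16.0698


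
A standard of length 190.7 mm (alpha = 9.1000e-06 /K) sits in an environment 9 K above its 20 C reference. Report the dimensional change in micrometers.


dL = L * alpha * dT
= 190.7 * 9.1000e-06 * 9
= 0.0156183 mm
dL_um = 0.0156183 * 1000 = 15.6183 um

15.6183


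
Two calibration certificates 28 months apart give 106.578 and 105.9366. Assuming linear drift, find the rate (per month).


rate = (v2 - v1) / months
= (105.9366 - 106.578) / 28
= -0.6414 / 28
= -0.0229

-0.0229


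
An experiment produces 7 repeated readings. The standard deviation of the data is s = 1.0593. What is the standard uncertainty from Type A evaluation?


u_A = s / sqrt(n)
u_A = 1.0593 / sqrt(7)
u_A = 1.0593 / 2.6457513
u_A = 0.4004

0.4004


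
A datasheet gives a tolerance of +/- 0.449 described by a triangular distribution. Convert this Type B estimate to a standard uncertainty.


u_B = half_width / sqrt(6)
u_B = 0.449 / 2.4494897
u_B = 0.1833

0.1833


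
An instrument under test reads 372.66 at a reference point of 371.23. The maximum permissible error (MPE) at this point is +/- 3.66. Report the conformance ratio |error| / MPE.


e = indication - reference = 372.66 - 371.23 = 1.4300
|e| = 1.4300
ratio = |e| / MPE = 1.4300 / 3.66
ratio = 0.3907

0.3907


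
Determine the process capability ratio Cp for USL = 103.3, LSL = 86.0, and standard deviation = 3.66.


Cp = (USL - LSL) / (6 * sigma)
= (103.3 - 86.0) / (6 * 3.66)
= 17.3000 / 21.9600
= 0.7878

0.7878


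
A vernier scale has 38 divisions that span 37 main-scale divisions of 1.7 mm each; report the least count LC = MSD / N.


LC = MSD / n_div
= 1.7 / 38
= 0.0447

0.0447


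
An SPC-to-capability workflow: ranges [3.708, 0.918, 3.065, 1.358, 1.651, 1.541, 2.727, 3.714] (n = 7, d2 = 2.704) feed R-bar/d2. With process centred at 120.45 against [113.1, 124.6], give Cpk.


R_bar = (3.708 + 0.918 + 3.065 + 1.358 + 1.651 + 1.541 + 2.727 + 3.714) / 8 = 2.33525
sigma = R_bar / d2 = 2.33525 / 2.704 = 0.86362796
Cp = (USL - LSL)/(6*sigma) = (124.6 - 113.1)/(6*0.86362796) = 2.2193
Cpu = (124.6 - 120.45)/(3*0.86362796) = 1.6018
Cpl = (120.45 - 113.1)/(3*0.86362796) = 2.8369
Cpk = min(Cpu, Cpl) = 1.6018

1.6018


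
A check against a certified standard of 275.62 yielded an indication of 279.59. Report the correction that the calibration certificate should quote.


Correction = standard - reading
= 275.62 - 279.59
= -3.9700

-3.9700


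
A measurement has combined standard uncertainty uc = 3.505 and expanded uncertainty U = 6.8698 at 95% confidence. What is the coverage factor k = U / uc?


k = U / uc
k = 6.8698 / 3.505
k = 1.96

1.96


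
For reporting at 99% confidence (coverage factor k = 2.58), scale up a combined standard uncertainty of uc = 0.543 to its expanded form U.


U = k * uc
U = 2.58 * 0.543
U = 1.4009

1.4009


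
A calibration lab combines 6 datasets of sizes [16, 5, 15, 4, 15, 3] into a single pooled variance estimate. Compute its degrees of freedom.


nu = sum_i (n_i - 1)
nu = ((16 - 1) + (5 - 1) + (15 - 1) + (4 - 1) + (15 - 1) + (3 - 1))
nu = 15 + 4 + 14 + 3 + 14 + 2
nu = 52

52


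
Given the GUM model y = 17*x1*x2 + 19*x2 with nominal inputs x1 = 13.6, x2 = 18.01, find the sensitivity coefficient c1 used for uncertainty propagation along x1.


y = 17*x1*x2 + 19*x2
dy/dx1 = 17*x2
Evaluate at x2 = 18.01: c1 = 17 * 18.01
c1 = 306.1700

306.1700


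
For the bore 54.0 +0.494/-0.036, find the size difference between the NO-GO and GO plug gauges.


GO = nominal - lower_tol (smallest hole = maximum material condition)
GO = 54.0 - 0.036 = 53.964
NO-GO = nominal + upper_tol (largest hole = least material condition)
NO-GO = 54.0 + 0.494 = 54.494
spread = NO-GO - GO = 54.494 - 53.964 = 0.5300

0.5300


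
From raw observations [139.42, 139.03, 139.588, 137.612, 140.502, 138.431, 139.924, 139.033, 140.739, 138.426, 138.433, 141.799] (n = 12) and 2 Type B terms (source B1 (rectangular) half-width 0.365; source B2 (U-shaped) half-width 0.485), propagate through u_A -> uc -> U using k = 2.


mean = (139.42 + 139.03 + 139.588 + 137.612 + 140.502 + 138.431 + 139.924 + 139.033 + 140.739 + 138.426 + 138.433 + 141.799) / 12 = 139.4114167
s = sqrt(sum((x - mean)^2)/(n-1)) = 1.181776
u_A = s / sqrt(n) = 1.181776 / sqrt(12) = 0.34114935
u_B1 = 0.365 / sqrt(3) = 0.21073285
u_B2 = 0.485 / sqrt(2) = 0.34294679
uc = sqrt(0.34114935^2 + 0.21073285^2 + 0.34294679^2) = 0.52763976
U = k * uc = 2 * 0.52763976
U = 1.0553

1.0553


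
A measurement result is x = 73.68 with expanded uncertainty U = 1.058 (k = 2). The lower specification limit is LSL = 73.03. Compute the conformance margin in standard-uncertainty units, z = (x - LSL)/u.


u = U / k = 1.058 / 2 = 0.529
margin = |LSL - x| = |73.03 - 73.68| = 0.65
z = margin / u = 0.65 / 0.529
z = 1.2287

1.2287


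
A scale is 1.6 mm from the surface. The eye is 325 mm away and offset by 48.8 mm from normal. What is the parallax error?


error = h * offset / d
= 1.6 * 48.8 / 325
= 0.2402

0.2402


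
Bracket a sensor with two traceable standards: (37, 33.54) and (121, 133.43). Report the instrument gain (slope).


slope = (y2 - y1) / (x2 - x1)
= (133.43 - 33.54) / (121 - 37)
= 99.8900 / 84
= 1.1892

1.1892


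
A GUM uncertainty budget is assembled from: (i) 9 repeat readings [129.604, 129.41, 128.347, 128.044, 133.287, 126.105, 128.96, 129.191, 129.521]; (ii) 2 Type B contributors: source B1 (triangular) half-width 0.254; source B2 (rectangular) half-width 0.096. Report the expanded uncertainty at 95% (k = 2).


mean = (129.604 + 129.41 + 128.347 + 128.044 + 133.287 + 126.105 + 128.96 + 129.191 + 129.521) / 9 = 129.1632222
s = sqrt(sum((x - mean)^2)/(n-1)) = 1.894149
u_A = s / sqrt(n) = 1.894149 / sqrt(9) = 0.631383
u_B1 = 0.254 / sqrt(6) = 0.10369507
u_B2 = 0.096 / sqrt(3) = 0.055425626
uc = sqrt(0.631383^2 + 0.10369507^2 + 0.055425626^2) = 0.64223762
U = k * uc = 2 * 0.64223762
U = 1.2845

1.2845


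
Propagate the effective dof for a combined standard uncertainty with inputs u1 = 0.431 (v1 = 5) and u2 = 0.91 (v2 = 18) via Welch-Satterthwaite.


uc = sqrt(u1^2 + u2^2) = sqrt(0.431^2 + 0.91^2) = 1.0069066
v_eff = uc^4 / (u1^4/v1 + u2^4/v2)
= 1.0069066^4 / (0.431^4/5 + 0.91^4/18)
= 1.0279139 / 0.04499863
v_eff = 22.8432

22.8432


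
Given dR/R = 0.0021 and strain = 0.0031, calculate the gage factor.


GF = (dR/R) / epsilon
= 0.0021 / 0.0031
= 0.6774

0.6774


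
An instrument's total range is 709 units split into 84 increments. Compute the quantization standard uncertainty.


resolution = range / divisions
resolution = 709 / 84 = 8.4404762
u_res = resolution / (2*sqrt(3))
u_res = 8.4404762 / 3.4641016
u_res = 2.4366

2.4366


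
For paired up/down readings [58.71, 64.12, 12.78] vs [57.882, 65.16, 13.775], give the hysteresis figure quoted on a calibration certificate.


|58.71 - 57.882| = 0.8280
|64.12 - 65.16| = 1.0400
|12.78 - 13.775| = 0.9950
hysteresis = max(diffs) = 1.0400

1.0400


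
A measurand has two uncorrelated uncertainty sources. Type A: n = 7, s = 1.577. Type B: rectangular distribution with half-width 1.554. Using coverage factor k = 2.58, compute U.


u_A = s / sqrt(n) = 1.577 / sqrt(7) = 0.59604997
u_B = half_width / sqrt(3) = 1.554 / sqrt(3) = 0.89720232
uc = sqrt(u_A^2 + u_B^2) = sqrt(0.59604997^2 + 0.89720232^2) = 1.0771479
U = k * uc = 2.58 * 1.0771479
U = 2.7790

2.7790


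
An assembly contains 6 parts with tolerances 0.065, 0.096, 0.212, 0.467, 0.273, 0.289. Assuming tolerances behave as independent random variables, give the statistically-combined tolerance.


RSS = sqrt(0.065^2 + 0.096^2 + 0.212^2 + 0.467^2 + 0.273^2 + 0.289^2)
= sqrt(0.434524)
= 0.6592

0.6592


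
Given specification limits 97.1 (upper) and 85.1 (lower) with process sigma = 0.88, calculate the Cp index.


Cp = (USL - LSL) / (6 * sigma)
= (97.1 - 85.1) / (6 * 0.88)
= 12.0000 / 5.2800
= 2.2727

2.2727


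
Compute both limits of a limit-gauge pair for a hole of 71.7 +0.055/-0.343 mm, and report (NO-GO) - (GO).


GO = nominal - lower_tol (smallest hole = maximum material condition)
GO = 71.7 - 0.343 = 71.357
NO-GO = nominal + upper_tol (largest hole = least material condition)
NO-GO = 71.7 + 0.055 = 71.755
spread = NO-GO - GO = 71.755 - 71.357 = 0.3980

0.3980


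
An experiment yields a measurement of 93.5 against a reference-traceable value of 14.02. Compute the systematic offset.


Systematic error = measured - true
= 93.5 - 14.02
= 79.4800

79.4800


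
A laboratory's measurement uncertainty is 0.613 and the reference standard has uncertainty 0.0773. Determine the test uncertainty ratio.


TUR = u_lab / u_ref
= 0.613 / 0.0773
= 7.9301

7.9301


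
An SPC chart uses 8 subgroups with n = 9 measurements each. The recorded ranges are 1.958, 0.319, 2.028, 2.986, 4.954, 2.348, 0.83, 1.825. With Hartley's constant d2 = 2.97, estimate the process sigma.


R_bar = (1.958 + 0.319 + 2.028 + 2.986 + 4.954 + 2.348 + 0.83 + 1.825) / 8
R_bar = 17.248 / 8 = 2.156
sigma_hat = R_bar / d2 = 2.156 / 2.97 = 0.7259

0.7259


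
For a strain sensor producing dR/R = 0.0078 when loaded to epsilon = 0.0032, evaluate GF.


GF = (dR/R) / epsilon
= 0.0078 / 0.0032
= 2.4375

2.4375


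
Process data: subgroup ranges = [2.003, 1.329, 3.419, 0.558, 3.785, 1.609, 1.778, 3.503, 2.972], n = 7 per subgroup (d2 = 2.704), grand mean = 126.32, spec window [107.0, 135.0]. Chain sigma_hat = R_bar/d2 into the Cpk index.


R_bar = (2.003 + 1.329 + 3.419 + 0.558 + 3.785 + 1.609 + 1.778 + 3.503 + 2.972) / 9 = 2.3284444
sigma = R_bar / d2 = 2.3284444 / 2.704 = 0.86111109
Cp = (USL - LSL)/(6*sigma) = (135.0 - 107.0)/(6*0.86111109) = 5.4194
Cpu = (135.0 - 126.32)/(3*0.86111109) = 3.3600
Cpl = (126.32 - 107.0)/(3*0.86111109) = 7.4787
Cpk = min(Cpu, Cpl) = 3.3600

3.3600


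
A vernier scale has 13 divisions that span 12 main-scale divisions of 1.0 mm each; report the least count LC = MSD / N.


LC = MSD / n_div
= 1.0 / 13
= 0.0769

0.0769


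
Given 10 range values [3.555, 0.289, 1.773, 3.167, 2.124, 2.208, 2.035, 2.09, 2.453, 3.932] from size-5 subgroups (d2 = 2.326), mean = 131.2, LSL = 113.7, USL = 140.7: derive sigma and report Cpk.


R_bar = (3.555 + 0.289 + 1.773 + 3.167 + 2.124 + 2.208 + 2.035 + 2.09 + 2.453 + 3.932) / 10 = 2.3626
sigma = R_bar / d2 = 2.3626 / 2.326 = 1.0157352
Cp = (USL - LSL)/(6*sigma) = (140.7 - 113.7)/(6*1.0157352) = 4.4303
Cpu = (140.7 - 131.2)/(3*1.0157352) = 3.1176
Cpl = (131.2 - 113.7)/(3*1.0157352) = 5.7430
Cpk = min(Cpu, Cpl) = 3.1176

3.1176


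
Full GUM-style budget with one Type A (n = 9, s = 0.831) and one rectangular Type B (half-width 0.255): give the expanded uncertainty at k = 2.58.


u_A = s / sqrt(n) = 0.831 / sqrt(9) = 0.277
u_B = half_width / sqrt(3) = 0.255 / sqrt(3) = 0.14722432
uc = sqrt(u_A^2 + u_B^2) = sqrt(0.277^2 + 0.14722432^2) = 0.31369412
U = k * uc = 2.58 * 0.31369412
U = 0.8093

0.8093


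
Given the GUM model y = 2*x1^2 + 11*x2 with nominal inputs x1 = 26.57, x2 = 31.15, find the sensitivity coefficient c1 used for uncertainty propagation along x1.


y = 2*x1^2 + 11*x2
dy/dx1 = 2*2*x1
Evaluate at x1 = 26.57: c1 = 4 * 26.57
c1 = 106.2800

106.2800


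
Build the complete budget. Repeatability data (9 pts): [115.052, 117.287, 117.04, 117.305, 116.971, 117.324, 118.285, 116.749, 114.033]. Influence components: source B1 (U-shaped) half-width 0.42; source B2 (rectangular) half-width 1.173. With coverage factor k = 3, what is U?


mean = (115.052 + 117.287 + 117.04 + 117.305 + 116.971 + 117.324 + 118.285 + 116.749 + 114.033) / 9 = 116.6717778
s = sqrt(sum((x - mean)^2)/(n-1)) = 1.3050508
u_A = s / sqrt(n) = 1.3050508 / sqrt(9) = 0.43501693
u_B1 = 0.42 / sqrt(2) = 0.29698485
u_B2 = 1.173 / sqrt(3) = 0.67723187
uc = sqrt(0.43501693^2 + 0.29698485^2 + 0.67723187^2) = 0.85795264
U = k * uc = 3 * 0.85795264
U = 2.5739

2.5739


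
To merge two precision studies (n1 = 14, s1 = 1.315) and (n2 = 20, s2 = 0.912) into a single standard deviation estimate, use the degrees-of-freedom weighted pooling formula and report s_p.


s_p = sqrt(((n1-1)*s1^2 + (n2-1)*s2^2) / (n1+n2-2))
numerator = (14-1)*1.315^2 + (20-1)*0.912^2 = 22.479925 + 15.803136 = 38.283061
denominator = 14 + 20 - 2 = 32
s_p^2 = 38.283061 / 32 = 1.1963457
s_p = sqrt(1.1963457) = 1.0938

1.0938


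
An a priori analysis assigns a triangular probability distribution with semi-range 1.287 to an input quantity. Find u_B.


u_B = half_width / sqrt(6)
u_B = 1.287 / 2.4494897
u_B = 0.5254

0.5254


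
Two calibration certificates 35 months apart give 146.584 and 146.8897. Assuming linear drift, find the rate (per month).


rate = (v2 - v1) / months
= (146.8897 - 146.584) / 35
= 0.3057 / 35
= 0.0087

0.0087


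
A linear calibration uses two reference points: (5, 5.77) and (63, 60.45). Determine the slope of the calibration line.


slope = (y2 - y1) / (x2 - x1)
= (60.45 - 5.77) / (63 - 5)
= 54.6800 / 58
= 0.9428

0.9428


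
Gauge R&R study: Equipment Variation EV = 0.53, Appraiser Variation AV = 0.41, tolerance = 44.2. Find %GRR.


GRR = sqrt(EV^2 + AV^2) = sqrt(0.53^2 + 0.41^2) = 0.67007462
%GRR = GRR / tol * 100 = 0.67007462 / 44.2 * 100
%GRR = 1.5160

1.5160


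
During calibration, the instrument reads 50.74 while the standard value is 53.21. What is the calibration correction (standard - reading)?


Correction = standard - reading
= 53.21 - 50.74
= 2.4700

2.4700


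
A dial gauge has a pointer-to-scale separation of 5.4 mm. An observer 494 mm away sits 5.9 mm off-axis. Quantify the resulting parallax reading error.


error = h * offset / d
= 5.4 * 5.9 / 494
= 0.0645

0.0645


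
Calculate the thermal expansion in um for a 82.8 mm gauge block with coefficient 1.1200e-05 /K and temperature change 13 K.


dL = L * alpha * dT
= 82.8 * 1.1200e-05 * 13
= 0.0120557 mm
dL_um = 0.0120557 * 1000 = 12.0557 um

12.0557


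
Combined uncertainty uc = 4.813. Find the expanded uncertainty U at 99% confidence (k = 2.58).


U = k * uc
U = 2.58 * 4.813
U = 12.4175

12.4175


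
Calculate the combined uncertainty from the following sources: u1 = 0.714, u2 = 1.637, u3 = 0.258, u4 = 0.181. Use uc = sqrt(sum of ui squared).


uc = sqrt(0.714^2 + 1.637^2 + 0.258^2 + 0.181^2)
uc = sqrt(3.28889)
uc = 1.8135

1.8135


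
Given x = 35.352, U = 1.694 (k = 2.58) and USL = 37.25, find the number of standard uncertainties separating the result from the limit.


u = U / k = 1.694 / 2.58 = 0.65658915
margin = |USL - x| = |37.25 - 35.352| = 1.898
z = margin / u = 1.898 / 0.65658915
z = 2.8907

2.8907


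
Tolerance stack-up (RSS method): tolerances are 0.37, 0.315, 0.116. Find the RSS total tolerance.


RSS = sqrt(0.37^2 + 0.315^2 + 0.116^2)
= sqrt(0.249581)
= 0.4996

0.4996


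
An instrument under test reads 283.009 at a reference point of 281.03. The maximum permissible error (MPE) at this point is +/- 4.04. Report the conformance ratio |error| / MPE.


e = indication - reference = 283.009 - 281.03 = 1.9790
|e| = 1.9790
ratio = |e| / MPE = 1.9790 / 4.04
ratio = 0.4899

0.4899


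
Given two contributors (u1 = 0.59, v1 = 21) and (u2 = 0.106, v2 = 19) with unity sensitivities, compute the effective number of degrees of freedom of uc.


uc = sqrt(u1^2 + u2^2) = sqrt(0.59^2 + 0.106^2) = 0.59944641
v_eff = uc^4 / (u1^4/v1 + u2^4/v2)
= 0.59944641^4 / (0.59^4/21 + 0.106^4/19)
= 0.12912236 / 0.0057768165
v_eff = 22.3518

22.3518


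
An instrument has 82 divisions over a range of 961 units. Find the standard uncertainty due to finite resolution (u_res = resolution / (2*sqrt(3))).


resolution = range / divisions
resolution = 961 / 82 = 11.719512
u_res = resolution / (2*sqrt(3))
u_res = 11.719512 / 3.4641016
u_res = 3.3831

3.3831


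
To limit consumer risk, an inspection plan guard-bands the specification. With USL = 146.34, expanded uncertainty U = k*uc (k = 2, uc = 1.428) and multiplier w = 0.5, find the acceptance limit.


U = k * uc = 2 * 1.428 = 2.856
guard band g = w * U = 0.5 * 2.856 = 1.428
AL = USL - g = 146.34 - 1.428
AL = 144.9120

144.9120


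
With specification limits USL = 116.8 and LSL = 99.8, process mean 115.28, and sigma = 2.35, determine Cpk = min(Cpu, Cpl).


Cpu = (USL - mean) / (3*sigma) = (116.8 - 115.28) / (3*2.35) = 0.2156
Cpl = (mean - LSL) / (3*sigma) = (115.28 - 99.8) / (3*2.35) = 2.1957
Cpk = min(Cpu, Cpl) = 0.2156

0.2156


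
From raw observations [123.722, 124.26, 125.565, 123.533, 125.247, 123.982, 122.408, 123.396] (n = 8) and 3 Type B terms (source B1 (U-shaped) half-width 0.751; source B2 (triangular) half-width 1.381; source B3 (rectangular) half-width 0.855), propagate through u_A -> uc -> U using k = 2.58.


mean = (123.722 + 124.26 + 125.565 + 123.533 + 125.247 + 123.982 + 122.408 + 123.396) / 8 = 124.014125
s = sqrt(sum((x - mean)^2)/(n-1)) = 1.0187678
u_A = s / sqrt(n) = 1.0187678 / sqrt(8) = 0.36018881
u_B1 = 0.751 / sqrt(2) = 0.53103719
u_B2 = 1.381 / sqrt(6) = 0.56379089
u_B3 = 0.855 / sqrt(3) = 0.49363448
uc = sqrt(0.36018881^2 + 0.53103719^2 + 0.56379089^2 + 0.49363448^2) = 0.98654531
U = k * uc = 2.58 * 0.98654531
U = 2.5453

2.5453


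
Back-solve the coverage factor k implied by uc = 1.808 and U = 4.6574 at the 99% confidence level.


k = U / uc
k = 4.6574 / 1.808
k = 2.576

2.576


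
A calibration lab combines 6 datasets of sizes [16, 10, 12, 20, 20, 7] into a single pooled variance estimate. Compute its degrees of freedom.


nu = sum_i (n_i - 1)
nu = ((16 - 1) + (10 - 1) + (12 - 1) + (20 - 1) + (20 - 1) + (7 - 1))
nu = 15 + 9 + 11 + 19 + 19 + 6
nu = 79

79


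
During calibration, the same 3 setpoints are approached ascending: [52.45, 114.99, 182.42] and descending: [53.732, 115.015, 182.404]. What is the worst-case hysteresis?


|52.45 - 53.732| = 1.2820
|114.99 - 115.015| = 0.0250
|182.42 - 182.404| = 0.0160
hysteresis = max(diffs) = 1.2820

1.2820


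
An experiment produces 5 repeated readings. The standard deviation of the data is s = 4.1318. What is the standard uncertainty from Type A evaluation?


u_A = s / sqrt(n)
u_A = 4.1318 / sqrt(5)
u_A = 4.1318 / 2.236068
u_A = 1.8478

1.8478


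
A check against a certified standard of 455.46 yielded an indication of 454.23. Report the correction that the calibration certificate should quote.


Correction = standard - reading
= 455.46 - 454.23
= 1.2300

1.2300


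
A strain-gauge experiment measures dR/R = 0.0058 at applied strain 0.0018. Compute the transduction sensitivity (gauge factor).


GF = (dR/R) / epsilon
= 0.0058 / 0.0018
= 3.2222

3.2222


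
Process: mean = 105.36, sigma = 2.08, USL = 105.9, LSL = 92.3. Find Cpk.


Cpu = (USL - mean) / (3*sigma) = (105.9 - 105.36) / (3*2.08) = 0.0865
Cpl = (mean - LSL) / (3*sigma) = (105.36 - 92.3) / (3*2.08) = 2.0929
Cpk = min(Cpu, Cpl) = 0.0865

0.0865


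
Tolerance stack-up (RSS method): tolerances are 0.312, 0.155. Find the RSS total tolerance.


RSS = sqrt(0.312^2 + 0.155^2)
= sqrt(0.121369)
= 0.3484

0.3484


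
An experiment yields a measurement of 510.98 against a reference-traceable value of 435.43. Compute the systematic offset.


Systematic error = measured - true
= 510.98 - 435.43
= 75.5500

75.5500


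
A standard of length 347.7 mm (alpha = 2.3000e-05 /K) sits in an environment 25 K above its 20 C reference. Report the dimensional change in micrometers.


dL = L * alpha * dT
= 347.7 * 2.3000e-05 * 25
= 0.1999275 mm
dL_um = 0.1999275 * 1000 = 199.9275 um

199.9275


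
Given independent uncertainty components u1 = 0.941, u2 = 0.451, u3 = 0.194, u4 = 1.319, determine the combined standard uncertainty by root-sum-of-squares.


uc = sqrt(0.941^2 + 0.451^2 + 0.194^2 + 1.319^2)
uc = sqrt(2.866279)
uc = 1.6930

1.6930


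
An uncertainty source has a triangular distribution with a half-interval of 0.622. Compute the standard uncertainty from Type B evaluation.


u_B = half_width / sqrt(6)
u_B = 0.622 / 2.4494897
u_B = 0.2539

0.2539


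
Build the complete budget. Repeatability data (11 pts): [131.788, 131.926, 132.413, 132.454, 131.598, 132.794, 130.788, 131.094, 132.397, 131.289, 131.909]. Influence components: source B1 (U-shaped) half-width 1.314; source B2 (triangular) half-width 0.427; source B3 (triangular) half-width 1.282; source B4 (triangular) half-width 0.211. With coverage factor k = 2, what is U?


mean = (131.788 + 131.926 + 132.413 + 132.454 + 131.598 + 132.794 + 130.788 + 131.094 + 132.397 + 131.289 + 131.909) / 11 = 131.8590909
s = sqrt(sum((x - mean)^2)/(n-1)) = 0.62943839
u_A = s / sqrt(n) = 0.62943839 / sqrt(11) = 0.18978282
u_B1 = 1.314 / sqrt(2) = 0.92913831
u_B2 = 0.427 / sqrt(6) = 0.17432202
u_B3 = 1.282 / sqrt(6) = 0.52337431
u_B4 = 0.211 / sqrt(6) = 0.086140389
uc = sqrt(0.18978282^2 + 0.92913831^2 + 0.17432202^2 + 0.52337431^2 + 0.086140389^2) = 1.1004747
U = k * uc = 2 * 1.1004747
U = 2.2009

2.2009


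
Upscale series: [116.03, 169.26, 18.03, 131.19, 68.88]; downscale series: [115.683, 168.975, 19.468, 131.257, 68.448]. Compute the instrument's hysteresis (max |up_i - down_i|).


|116.03 - 115.683| = 0.3470
|169.26 - 168.975| = 0.2850
|18.03 - 19.468| = 1.4380
|131.19 - 131.257| = 0.0670
|68.88 - 68.448| = 0.4320
hysteresis = max(diffs) = 1.4380

1.4380


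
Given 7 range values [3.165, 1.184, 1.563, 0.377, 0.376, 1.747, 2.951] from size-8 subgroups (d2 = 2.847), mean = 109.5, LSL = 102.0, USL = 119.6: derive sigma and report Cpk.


R_bar = (3.165 + 1.184 + 1.563 + 0.377 + 0.376 + 1.747 + 2.951) / 7 = 1.6232857
sigma = R_bar / d2 = 1.6232857 / 2.847 = 0.57017411
Cp = (USL - LSL)/(6*sigma) = (119.6 - 102.0)/(6*0.57017411) = 5.1446
Cpu = (119.6 - 109.5)/(3*0.57017411) = 5.9046
Cpl = (109.5 - 102.0)/(3*0.57017411) = 4.3846
Cpk = min(Cpu, Cpl) = 4.3846

4.3846


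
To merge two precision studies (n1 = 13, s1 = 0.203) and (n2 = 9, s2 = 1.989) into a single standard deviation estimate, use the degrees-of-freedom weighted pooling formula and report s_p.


s_p = sqrt(((n1-1)*s1^2 + (n2-1)*s2^2) / (n1+n2-2))
numerator = (13-1)*0.203^2 + (9-1)*1.989^2 = 0.494508 + 31.648968 = 32.143476
denominator = 13 + 9 - 2 = 20
s_p^2 = 32.143476 / 20 = 1.6071738
s_p = sqrt(1.6071738) = 1.2677

1.2677


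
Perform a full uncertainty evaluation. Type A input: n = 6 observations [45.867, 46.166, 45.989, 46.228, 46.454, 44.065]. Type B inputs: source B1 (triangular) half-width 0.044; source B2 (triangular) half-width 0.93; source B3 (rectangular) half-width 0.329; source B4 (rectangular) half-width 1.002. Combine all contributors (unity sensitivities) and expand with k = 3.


mean = (45.867 + 46.166 + 45.989 + 46.228 + 46.454 + 44.065) / 6 = 45.79483333
s = sqrt(sum((x - mean)^2)/(n-1)) = 0.87122108
u_A = s / sqrt(n) = 0.87122108 / sqrt(6) = 0.35567452
u_B1 = 0.044 / sqrt(6) = 0.017962925
u_B2 = 0.93 / sqrt(6) = 0.37967091
u_B3 = 0.329 / sqrt(3) = 0.18994824
u_B4 = 1.002 / sqrt(3) = 0.57850497
uc = sqrt(0.35567452^2 + 0.017962925^2 + 0.37967091^2 + 0.18994824^2 + 0.57850497^2) = 0.80107763
U = k * uc = 3 * 0.80107763
U = 2.4032

2.4032


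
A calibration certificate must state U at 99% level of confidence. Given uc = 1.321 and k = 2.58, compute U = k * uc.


U = k * uc
U = 2.58 * 1.321
U = 3.4082

3.4082


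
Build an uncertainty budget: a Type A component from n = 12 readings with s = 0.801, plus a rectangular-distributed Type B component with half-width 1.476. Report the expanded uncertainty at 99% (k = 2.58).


u_A = s / sqrt(n) = 0.801 / sqrt(12) = 0.23122878
u_B = half_width / sqrt(3) = 1.476 / sqrt(3) = 0.852169
uc = sqrt(u_A^2 + u_B^2) = sqrt(0.23122878^2 + 0.852169^2) = 0.88298287
U = k * uc = 2.58 * 0.88298287
U = 2.2781

2.2781


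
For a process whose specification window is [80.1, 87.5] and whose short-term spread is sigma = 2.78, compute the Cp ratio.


Cp = (USL - LSL) / (6 * sigma)
= (87.5 - 80.1) / (6 * 2.78)
= 7.4000 / 16.6800
= 0.4436

0.4436


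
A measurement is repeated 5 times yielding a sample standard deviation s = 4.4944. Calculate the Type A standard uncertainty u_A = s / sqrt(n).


u_A = s / sqrt(n)
u_A = 4.4944 / sqrt(5)
u_A = 4.4944 / 2.236068
u_A = 2.0100

2.0100


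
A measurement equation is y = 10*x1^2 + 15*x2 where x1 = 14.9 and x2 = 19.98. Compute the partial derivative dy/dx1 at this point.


y = 10*x1^2 + 15*x2
dy/dx1 = 2*10*x1
Evaluate at x1 = 14.9: c1 = 20 * 14.9
c1 = 298.0000

298.0000


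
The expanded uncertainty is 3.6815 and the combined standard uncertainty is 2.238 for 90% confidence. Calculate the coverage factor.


k = U / uc
k = 3.6815 / 2.238
k = 1.645

1.645


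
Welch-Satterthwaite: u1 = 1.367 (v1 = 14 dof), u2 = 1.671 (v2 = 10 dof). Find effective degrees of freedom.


uc = sqrt(u1^2 + u2^2) = sqrt(1.367^2 + 1.671^2) = 2.1589187
v_eff = uc^4 / (u1^4/v1 + u2^4/v2)
= 2.1589187^4 / (1.367^4/14 + 1.671^4/10)
= 21.724268 / 1.0290895
v_eff = 21.1102

21.1102


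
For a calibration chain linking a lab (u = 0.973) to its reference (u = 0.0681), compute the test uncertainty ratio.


TUR = u_lab / u_ref
= 0.973 / 0.0681
= 14.2878

14.2878


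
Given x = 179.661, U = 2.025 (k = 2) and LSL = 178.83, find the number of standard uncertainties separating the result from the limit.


u = U / k = 2.025 / 2 = 1.0125
margin = |LSL - x| = |178.83 - 179.661| = 0.831
z = margin / u = 0.831 / 1.0125
z = 0.8207

0.8207


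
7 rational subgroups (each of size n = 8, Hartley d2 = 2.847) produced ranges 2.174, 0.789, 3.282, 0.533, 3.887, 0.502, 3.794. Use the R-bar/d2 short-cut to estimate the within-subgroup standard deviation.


R_bar = (2.174 + 0.789 + 3.282 + 0.533 + 3.887 + 0.502 + 3.794) / 7
R_bar = 14.961 / 7 = 2.1372857
sigma_hat = R_bar / d2 = 2.1372857 / 2.847 = 0.7507

0.7507


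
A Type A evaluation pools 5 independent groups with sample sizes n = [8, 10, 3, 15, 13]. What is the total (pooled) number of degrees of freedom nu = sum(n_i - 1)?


nu = sum_i (n_i - 1)
nu = ((8 - 1) + (10 - 1) + (3 - 1) + (15 - 1) + (13 - 1))
nu = 7 + 9 + 2 + 14 + 12
nu = 44

44


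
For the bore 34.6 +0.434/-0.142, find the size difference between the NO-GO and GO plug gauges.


GO = nominal - lower_tol (smallest hole = maximum material condition)
GO = 34.6 - 0.142 = 34.458
NO-GO = nominal + upper_tol (largest hole = least material condition)
NO-GO = 34.6 + 0.434 = 35.034
spread = NO-GO - GO = 35.034 - 34.458 = 0.5760

0.5760


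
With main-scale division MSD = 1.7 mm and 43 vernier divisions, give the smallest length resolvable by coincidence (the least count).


LC = MSD / n_div
= 1.7 / 43
= 0.0395

0.0395


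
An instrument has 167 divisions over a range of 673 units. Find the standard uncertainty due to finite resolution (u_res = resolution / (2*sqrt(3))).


resolution = range / divisions
resolution = 673 / 167 = 4.0299401
u_res = resolution / (2*sqrt(3))
u_res = 4.0299401 / 3.4641016
u_res = 1.1633

1.1633


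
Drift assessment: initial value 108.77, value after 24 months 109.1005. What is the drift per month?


rate = (v2 - v1) / months
= (109.1005 - 108.77) / 24
= 0.3305 / 24
= 0.0138

0.0138


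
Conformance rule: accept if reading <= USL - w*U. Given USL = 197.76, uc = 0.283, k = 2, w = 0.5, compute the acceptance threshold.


U = k * uc = 2 * 0.283 = 0.566
guard band g = w * U = 0.5 * 0.566 = 0.283
AL = USL - g = 197.76 - 0.283
AL = 197.4770

197.4770


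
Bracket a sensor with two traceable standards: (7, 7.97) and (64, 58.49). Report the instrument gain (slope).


slope = (y2 - y1) / (x2 - x1)
= (58.49 - 7.97) / (64 - 7)
= 50.5200 / 57
= 0.8863

0.8863


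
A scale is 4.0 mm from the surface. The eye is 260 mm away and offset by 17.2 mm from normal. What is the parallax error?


error = h * offset / d
= 4.0 * 17.2 / 260
= 0.2646

0.2646


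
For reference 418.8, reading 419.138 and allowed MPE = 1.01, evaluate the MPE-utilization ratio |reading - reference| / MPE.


e = indication - reference = 419.138 - 418.8 = 0.3380
|e| = 0.3380
ratio = |e| / MPE = 0.3380 / 1.01
ratio = 0.3347

0.3347


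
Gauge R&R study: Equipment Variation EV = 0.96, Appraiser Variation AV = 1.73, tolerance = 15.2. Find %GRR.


GRR = sqrt(EV^2 + AV^2) = sqrt(0.96^2 + 1.73^2) = 1.9785095
%GRR = GRR / tol * 100 = 1.9785095 / 15.2 * 100
%GRR = 13.0165

13.0165


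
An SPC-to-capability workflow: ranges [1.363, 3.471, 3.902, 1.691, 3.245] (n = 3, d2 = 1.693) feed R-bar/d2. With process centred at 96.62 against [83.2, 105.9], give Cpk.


R_bar = (1.363 + 3.471 + 3.902 + 1.691 + 3.245) / 5 = 2.7344
sigma = R_bar / d2 = 2.7344 / 1.693 = 1.6151211
Cp = (USL - LSL)/(6*sigma) = (105.9 - 83.2)/(6*1.6151211) = 2.3424
Cpu = (105.9 - 96.62)/(3*1.6151211) = 1.9152
Cpl = (96.62 - 83.2)/(3*1.6151211) = 2.7697
Cpk = min(Cpu, Cpl) = 1.9152

1.9152


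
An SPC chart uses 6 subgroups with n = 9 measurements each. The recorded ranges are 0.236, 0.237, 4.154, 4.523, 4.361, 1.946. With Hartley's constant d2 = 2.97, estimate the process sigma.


R_bar = (0.236 + 0.237 + 4.154 + 4.523 + 4.361 + 1.946) / 6
R_bar = 15.457 / 6 = 2.5761667
sigma_hat = R_bar / d2 = 2.5761667 / 2.97 = 0.8674

0.8674


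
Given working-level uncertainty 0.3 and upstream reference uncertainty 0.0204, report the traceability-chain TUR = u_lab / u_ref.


TUR = u_lab / u_ref
= 0.3 / 0.0204
= 14.7059

14.7059


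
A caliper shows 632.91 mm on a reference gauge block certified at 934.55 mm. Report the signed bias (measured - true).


Systematic error = measured - true
= 632.91 - 934.55
= -301.6400

-301.6400


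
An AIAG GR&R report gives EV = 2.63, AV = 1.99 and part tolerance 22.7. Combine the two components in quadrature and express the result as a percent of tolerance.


GRR = sqrt(EV^2 + AV^2) = sqrt(2.63^2 + 1.99^2) = 3.2980297
%GRR = GRR / tol * 100 = 3.2980297 / 22.7 * 100
%GRR = 14.5288

14.5288


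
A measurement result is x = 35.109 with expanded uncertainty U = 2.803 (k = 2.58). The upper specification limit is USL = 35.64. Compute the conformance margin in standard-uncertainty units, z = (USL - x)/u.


u = U / k = 2.803 / 2.58 = 1.0864341
margin = |USL - x| = |35.64 - 35.109| = 0.531
z = margin / u = 0.531 / 1.0864341
z = 0.4888

0.4888


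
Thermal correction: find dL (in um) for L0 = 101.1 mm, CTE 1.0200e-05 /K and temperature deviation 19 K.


dL = L * alpha * dT
= 101.1 * 1.0200e-05 * 19
= 0.0195932 mm
dL_um = 0.0195932 * 1000 = 19.5932 um

19.5932


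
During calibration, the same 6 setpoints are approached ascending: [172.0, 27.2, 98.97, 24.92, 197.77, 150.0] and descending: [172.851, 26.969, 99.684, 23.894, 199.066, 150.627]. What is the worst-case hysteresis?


|172.0 - 172.851| = 0.8510
|27.2 - 26.969| = 0.2310
|98.97 - 99.684| = 0.7140
|24.92 - 23.894| = 1.0260
|197.77 - 199.066| = 1.2960
|150.0 - 150.627| = 0.6270
hysteresis = max(diffs) = 1.2960

1.2960


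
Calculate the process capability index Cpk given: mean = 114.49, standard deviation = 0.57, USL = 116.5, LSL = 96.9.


Cpu = (USL - mean) / (3*sigma) = (116.5 - 114.49) / (3*0.57) = 1.1754
Cpl = (mean - LSL) / (3*sigma) = (114.49 - 96.9) / (3*0.57) = 10.2865
Cpk = min(Cpu, Cpl) = 1.1754

1.1754


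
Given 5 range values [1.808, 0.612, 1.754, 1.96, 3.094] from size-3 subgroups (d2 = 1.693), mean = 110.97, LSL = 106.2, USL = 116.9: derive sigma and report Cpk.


R_bar = (1.808 + 0.612 + 1.754 + 1.96 + 3.094) / 5 = 1.8456
sigma = R_bar / d2 = 1.8456 / 1.693 = 1.0901359
Cp = (USL - LSL)/(6*sigma) = (116.9 - 106.2)/(6*1.0901359) = 1.6359
Cpu = (116.9 - 110.97)/(3*1.0901359) = 1.8132
Cpl = (110.97 - 106.2)/(3*1.0901359) = 1.4585
Cpk = min(Cpu, Cpl) = 1.4585

1.4585


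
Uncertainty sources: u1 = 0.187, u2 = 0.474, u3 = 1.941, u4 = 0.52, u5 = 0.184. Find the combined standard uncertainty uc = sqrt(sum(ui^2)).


uc = sqrt(0.187^2 + 0.474^2 + 1.941^2 + 0.52^2 + 0.184^2)
uc = sqrt(4.331382)
uc = 2.0812

2.0812


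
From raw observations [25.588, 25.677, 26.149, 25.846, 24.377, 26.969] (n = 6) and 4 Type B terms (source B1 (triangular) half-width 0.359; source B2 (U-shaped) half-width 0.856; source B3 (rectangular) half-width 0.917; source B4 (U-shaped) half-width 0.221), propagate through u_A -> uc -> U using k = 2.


mean = (25.588 + 25.677 + 26.149 + 25.846 + 24.377 + 26.969) / 6 = 25.76766667
s = sqrt(sum((x - mean)^2)/(n-1)) = 0.84489139
u_A = s / sqrt(n) = 0.84489139 / sqrt(6) = 0.34492547
u_B1 = 0.359 / sqrt(6) = 0.14656114
u_B2 = 0.856 / sqrt(2) = 0.6052834
u_B3 = 0.917 / sqrt(3) = 0.5294302
u_B4 = 0.221 / sqrt(2) = 0.1562706
uc = sqrt(0.34492547^2 + 0.14656114^2 + 0.6052834^2 + 0.5294302^2 + 0.1562706^2) = 0.90085436
U = k * uc = 2 * 0.90085436
U = 1.8017

1.8017
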